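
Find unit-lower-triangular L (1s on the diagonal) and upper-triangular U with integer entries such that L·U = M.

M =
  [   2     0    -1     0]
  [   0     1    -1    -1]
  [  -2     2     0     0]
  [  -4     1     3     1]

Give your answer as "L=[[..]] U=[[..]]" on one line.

L=[[1,0,0,0],[0,1,0,0],[-1,2,1,0],[-2,1,2,1]] U=[[2,0,-1,0],[0,1,-1,-1],[0,0,1,2],[0,0,0,-2]]

  R1 -= 0·R0 → [0,1,-1,-1]
  R2 -= -1·R0 → [0,2,-1,0]
  R3 -= -2·R0 → [0,1,1,1]
  R2 -= 2·R1 → [0,0,1,2]
  R3 -= 1·R1 → [0,0,2,2]
  R3 -= 2·R2 → [0,0,0,-2]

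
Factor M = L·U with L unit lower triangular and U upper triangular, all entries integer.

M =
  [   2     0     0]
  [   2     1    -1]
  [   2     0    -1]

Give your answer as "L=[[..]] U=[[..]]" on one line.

L=[[1,0,0],[1,1,0],[1,0,1]] U=[[2,0,0],[0,1,-1],[0,0,-1]]

  row1 -= 1·row0 → [0,1,-1]
  row2 -= 1·row0 → [0,0,-1]
  row2 -= 0·row1 → [0,0,-1]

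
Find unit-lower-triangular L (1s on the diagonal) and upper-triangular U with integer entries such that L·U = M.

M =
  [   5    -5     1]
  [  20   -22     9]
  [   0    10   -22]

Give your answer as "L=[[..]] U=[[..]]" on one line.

L=[[1,0,0],[4,1,0],[0,-5,1]] U=[[5,-5,1],[0,-2,5],[0,0,3]]

  r1 -= 4·r0 → [0,-2,5]
  r2 -= 0·r0 → [0,10,-22]
  r2 -= -5·r1 → [0,0,3]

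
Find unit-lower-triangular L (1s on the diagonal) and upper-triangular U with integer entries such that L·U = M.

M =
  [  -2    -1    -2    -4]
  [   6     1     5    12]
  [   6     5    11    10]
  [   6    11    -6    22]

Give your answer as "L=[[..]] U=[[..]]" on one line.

  row1 -= -3·row0 → [0,-2,-1,0]
  row2 -= -3·row0 → [0,2,5,-2]
  row3 -= -3·row0 → [0,8,-12,10]
  row2 -= -1·row1 → [0,0,4,-2]
  row3 -= -4·row1 → [0,0,-16,10]
  row3 -= -4·row2 → [0,0,0,2]

L=[[1,0,0,0],[-3,1,0,0],[-3,-1,1,0],[-3,-4,-4,1]] U=[[-2,-1,-2,-4],[0,-2,-1,0],[0,0,4,-2],[0,0,0,2]]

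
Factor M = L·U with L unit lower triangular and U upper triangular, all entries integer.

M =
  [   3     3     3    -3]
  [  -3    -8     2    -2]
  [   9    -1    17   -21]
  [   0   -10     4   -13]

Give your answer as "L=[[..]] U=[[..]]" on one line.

  row1 -= -1·row0 → [0,-5,5,-5]
  row2 -= 3·row0 → [0,-10,8,-12]
  row3 -= 0·row0 → [0,-10,4,-13]
  row2 -= 2·row1 → [0,0,-2,-2]
  row3 -= 2·row1 → [0,0,-6,-3]
  row3 -= 3·row2 → [0,0,0,3]

L=[[1,0,0,0],[-1,1,0,0],[3,2,1,0],[0,2,3,1]] U=[[3,3,3,-3],[0,-5,5,-5],[0,0,-2,-2],[0,0,0,3]]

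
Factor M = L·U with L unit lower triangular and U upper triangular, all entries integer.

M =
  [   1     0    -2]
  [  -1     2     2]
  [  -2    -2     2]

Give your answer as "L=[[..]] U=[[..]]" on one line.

L=[[1,0,0],[-1,1,0],[-2,-1,1]] U=[[1,0,-2],[0,2,0],[0,0,-2]]

  R1 -= -1·R0 → [0,2,0]
  R2 -= -2·R0 → [0,-2,-2]
  R2 -= -1·R1 → [0,0,-2]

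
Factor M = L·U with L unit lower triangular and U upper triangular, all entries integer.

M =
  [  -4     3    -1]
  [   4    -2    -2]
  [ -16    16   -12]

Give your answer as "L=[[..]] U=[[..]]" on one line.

L=[[1,0,0],[-1,1,0],[4,4,1]] U=[[-4,3,-1],[0,1,-3],[0,0,4]]

  row1 -= -1·row0 → [0,1,-3]
  row2 -= 4·row0 → [0,4,-8]
  row2 -= 4·row1 → [0,0,4]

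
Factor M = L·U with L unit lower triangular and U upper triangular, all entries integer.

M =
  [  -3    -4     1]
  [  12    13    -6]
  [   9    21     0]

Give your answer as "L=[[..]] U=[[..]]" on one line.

  row1 -= -4·row0 → [0,-3,-2]
  row2 -= -3·row0 → [0,9,3]
  row2 -= -3·row1 → [0,0,-3]

L=[[1,0,0],[-4,1,0],[-3,-3,1]] U=[[-3,-4,1],[0,-3,-2],[0,0,-3]]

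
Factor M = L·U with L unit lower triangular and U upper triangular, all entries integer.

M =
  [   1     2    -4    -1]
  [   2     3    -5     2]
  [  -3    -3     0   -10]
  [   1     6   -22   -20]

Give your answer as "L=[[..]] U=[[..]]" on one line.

L=[[1,0,0,0],[2,1,0,0],[-3,-3,1,0],[1,-4,2,1]] U=[[1,2,-4,-1],[0,-1,3,4],[0,0,-3,-1],[0,0,0,-1]]

  row1 -= 2·row0 → [0,-1,3,4]
  row2 -= -3·row0 → [0,3,-12,-13]
  row3 -= 1·row0 → [0,4,-18,-19]
  row2 -= -3·row1 → [0,0,-3,-1]
  row3 -= -4·row1 → [0,0,-6,-3]
  row3 -= 2·row2 → [0,0,0,-1]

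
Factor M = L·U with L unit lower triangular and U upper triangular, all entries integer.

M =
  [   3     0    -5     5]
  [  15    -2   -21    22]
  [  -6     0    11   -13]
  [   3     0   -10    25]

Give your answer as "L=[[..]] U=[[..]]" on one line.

  r1 -= 5·r0 → [0,-2,4,-3]
  r2 -= -2·r0 → [0,0,1,-3]
  r3 -= 1·r0 → [0,0,-5,20]
  r2 -= 0·r1 → [0,0,1,-3]
  r3 -= 0·r1 → [0,0,-5,20]
  r3 -= -5·r2 → [0,0,0,5]

L=[[1,0,0,0],[5,1,0,0],[-2,0,1,0],[1,0,-5,1]] U=[[3,0,-5,5],[0,-2,4,-3],[0,0,1,-3],[0,0,0,5]]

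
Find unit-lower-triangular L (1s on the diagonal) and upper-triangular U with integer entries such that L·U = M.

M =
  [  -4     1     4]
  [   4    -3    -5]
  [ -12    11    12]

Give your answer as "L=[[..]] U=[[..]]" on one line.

L=[[1,0,0],[-1,1,0],[3,-4,1]] U=[[-4,1,4],[0,-2,-1],[0,0,-4]]

  row1 -= -1·row0 → [0,-2,-1]
  row2 -= 3·row0 → [0,8,0]
  row2 -= -4·row1 → [0,0,-4]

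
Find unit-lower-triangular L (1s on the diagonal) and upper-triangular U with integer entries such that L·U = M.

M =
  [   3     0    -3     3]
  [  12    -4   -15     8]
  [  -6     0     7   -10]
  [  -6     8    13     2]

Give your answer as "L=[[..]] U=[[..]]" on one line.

  R1 -= 4·R0 → [0,-4,-3,-4]
  R2 -= -2·R0 → [0,0,1,-4]
  R3 -= -2·R0 → [0,8,7,8]
  R2 -= 0·R1 → [0,0,1,-4]
  R3 -= -2·R1 → [0,0,1,0]
  R3 -= 1·R2 → [0,0,0,4]

L=[[1,0,0,0],[4,1,0,0],[-2,0,1,0],[-2,-2,1,1]] U=[[3,0,-3,3],[0,-4,-3,-4],[0,0,1,-4],[0,0,0,4]]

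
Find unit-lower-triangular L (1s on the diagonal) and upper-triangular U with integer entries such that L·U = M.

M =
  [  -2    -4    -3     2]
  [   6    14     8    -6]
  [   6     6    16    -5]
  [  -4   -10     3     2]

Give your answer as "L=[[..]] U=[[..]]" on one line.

  R1 -= -3·R0 → [0,2,-1,0]
  R2 -= -3·R0 → [0,-6,7,1]
  R3 -= 2·R0 → [0,-2,9,-2]
  R2 -= -3·R1 → [0,0,4,1]
  R3 -= -1·R1 → [0,0,8,-2]
  R3 -= 2·R2 → [0,0,0,-4]

L=[[1,0,0,0],[-3,1,0,0],[-3,-3,1,0],[2,-1,2,1]] U=[[-2,-4,-3,2],[0,2,-1,0],[0,0,4,1],[0,0,0,-4]]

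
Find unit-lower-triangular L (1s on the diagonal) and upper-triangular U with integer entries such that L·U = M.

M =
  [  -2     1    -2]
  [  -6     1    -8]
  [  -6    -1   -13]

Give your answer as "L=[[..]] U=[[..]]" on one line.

L=[[1,0,0],[3,1,0],[3,2,1]] U=[[-2,1,-2],[0,-2,-2],[0,0,-3]]

  row1 -= 3·row0 → [0,-2,-2]
  row2 -= 3·row0 → [0,-4,-7]
  row2 -= 2·row1 → [0,0,-3]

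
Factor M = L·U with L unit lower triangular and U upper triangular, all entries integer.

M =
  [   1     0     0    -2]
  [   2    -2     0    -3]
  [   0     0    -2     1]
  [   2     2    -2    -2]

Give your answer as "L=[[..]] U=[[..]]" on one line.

L=[[1,0,0,0],[2,1,0,0],[0,0,1,0],[2,-1,1,1]] U=[[1,0,0,-2],[0,-2,0,1],[0,0,-2,1],[0,0,0,2]]

  row1 -= 2·row0 → [0,-2,0,1]
  row2 -= 0·row0 → [0,0,-2,1]
  row3 -= 2·row0 → [0,2,-2,2]
  row2 -= 0·row1 → [0,0,-2,1]
  row3 -= -1·row1 → [0,0,-2,3]
  row3 -= 1·row2 → [0,0,0,2]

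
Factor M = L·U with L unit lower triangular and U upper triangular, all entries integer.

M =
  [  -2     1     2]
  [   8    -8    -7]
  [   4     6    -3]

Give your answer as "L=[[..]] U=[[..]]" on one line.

L=[[1,0,0],[-4,1,0],[-2,-2,1]] U=[[-2,1,2],[0,-4,1],[0,0,3]]

  row1 -= -4·row0 → [0,-4,1]
  row2 -= -2·row0 → [0,8,1]
  row2 -= -2·row1 → [0,0,3]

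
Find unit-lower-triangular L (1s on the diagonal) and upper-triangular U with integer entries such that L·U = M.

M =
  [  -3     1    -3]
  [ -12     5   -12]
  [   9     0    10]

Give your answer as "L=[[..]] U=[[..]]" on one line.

L=[[1,0,0],[4,1,0],[-3,3,1]] U=[[-3,1,-3],[0,1,0],[0,0,1]]

  row1 -= 4·row0 → [0,1,0]
  row2 -= -3·row0 → [0,3,1]
  row2 -= 3·row1 → [0,0,1]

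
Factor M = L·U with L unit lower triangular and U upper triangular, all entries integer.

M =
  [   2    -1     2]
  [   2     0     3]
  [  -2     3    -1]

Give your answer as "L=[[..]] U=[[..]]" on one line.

  r1 -= 1·r0 → [0,1,1]
  r2 -= -1·r0 → [0,2,1]
  r2 -= 2·r1 → [0,0,-1]

L=[[1,0,0],[1,1,0],[-1,2,1]] U=[[2,-1,2],[0,1,1],[0,0,-1]]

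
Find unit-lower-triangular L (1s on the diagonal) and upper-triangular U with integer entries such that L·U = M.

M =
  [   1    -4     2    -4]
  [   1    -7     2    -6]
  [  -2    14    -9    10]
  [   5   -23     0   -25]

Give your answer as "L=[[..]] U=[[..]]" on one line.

L=[[1,0,0,0],[1,1,0,0],[-2,-2,1,0],[5,1,2,1]] U=[[1,-4,2,-4],[0,-3,0,-2],[0,0,-5,-2],[0,0,0,1]]

  R1 -= 1·R0 → [0,-3,0,-2]
  R2 -= -2·R0 → [0,6,-5,2]
  R3 -= 5·R0 → [0,-3,-10,-5]
  R2 -= -2·R1 → [0,0,-5,-2]
  R3 -= 1·R1 → [0,0,-10,-3]
  R3 -= 2·R2 → [0,0,0,1]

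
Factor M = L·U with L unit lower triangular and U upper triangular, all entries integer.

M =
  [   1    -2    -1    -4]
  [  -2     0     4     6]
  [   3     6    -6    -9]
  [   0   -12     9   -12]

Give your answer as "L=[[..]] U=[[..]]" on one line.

L=[[1,0,0,0],[-2,1,0,0],[3,-3,1,0],[0,3,1,1]] U=[[1,-2,-1,-4],[0,-4,2,-2],[0,0,3,-3],[0,0,0,-3]]

  R1 -= -2·R0 → [0,-4,2,-2]
  R2 -= 3·R0 → [0,12,-3,3]
  R3 -= 0·R0 → [0,-12,9,-12]
  R2 -= -3·R1 → [0,0,3,-3]
  R3 -= 3·R1 → [0,0,3,-6]
  R3 -= 1·R2 → [0,0,0,-3]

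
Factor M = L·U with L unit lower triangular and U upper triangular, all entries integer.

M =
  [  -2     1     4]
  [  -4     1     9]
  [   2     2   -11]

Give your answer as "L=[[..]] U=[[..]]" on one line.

  r1 -= 2·r0 → [0,-1,1]
  r2 -= -1·r0 → [0,3,-7]
  r2 -= -3·r1 → [0,0,-4]

L=[[1,0,0],[2,1,0],[-1,-3,1]] U=[[-2,1,4],[0,-1,1],[0,0,-4]]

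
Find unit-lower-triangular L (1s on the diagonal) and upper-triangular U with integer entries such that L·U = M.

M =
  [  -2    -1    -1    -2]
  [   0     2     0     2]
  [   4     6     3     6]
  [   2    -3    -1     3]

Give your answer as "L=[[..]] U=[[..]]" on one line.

  R1 -= 0·R0 → [0,2,0,2]
  R2 -= -2·R0 → [0,4,1,2]
  R3 -= -1·R0 → [0,-4,-2,1]
  R2 -= 2·R1 → [0,0,1,-2]
  R3 -= -2·R1 → [0,0,-2,5]
  R3 -= -2·R2 → [0,0,0,1]

L=[[1,0,0,0],[0,1,0,0],[-2,2,1,0],[-1,-2,-2,1]] U=[[-2,-1,-1,-2],[0,2,0,2],[0,0,1,-2],[0,0,0,1]]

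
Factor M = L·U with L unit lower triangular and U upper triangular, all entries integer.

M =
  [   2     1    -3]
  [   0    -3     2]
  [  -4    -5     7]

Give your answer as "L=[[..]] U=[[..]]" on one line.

L=[[1,0,0],[0,1,0],[-2,1,1]] U=[[2,1,-3],[0,-3,2],[0,0,-1]]

  R1 -= 0·R0 → [0,-3,2]
  R2 -= -2·R0 → [0,-3,1]
  R2 -= 1·R1 → [0,0,-1]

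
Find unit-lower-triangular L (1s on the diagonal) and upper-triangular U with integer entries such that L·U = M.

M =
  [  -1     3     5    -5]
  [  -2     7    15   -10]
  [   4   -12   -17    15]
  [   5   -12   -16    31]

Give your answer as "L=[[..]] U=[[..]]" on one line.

L=[[1,0,0,0],[2,1,0,0],[-4,0,1,0],[-5,3,-2,1]] U=[[-1,3,5,-5],[0,1,5,0],[0,0,3,-5],[0,0,0,-4]]

  r1 -= 2·r0 → [0,1,5,0]
  r2 -= -4·r0 → [0,0,3,-5]
  r3 -= -5·r0 → [0,3,9,6]
  r2 -= 0·r1 → [0,0,3,-5]
  r3 -= 3·r1 → [0,0,-6,6]
  r3 -= -2·r2 → [0,0,0,-4]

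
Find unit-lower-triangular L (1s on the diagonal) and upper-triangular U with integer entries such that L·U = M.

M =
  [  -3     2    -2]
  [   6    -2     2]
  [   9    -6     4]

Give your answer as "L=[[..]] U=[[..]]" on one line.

L=[[1,0,0],[-2,1,0],[-3,0,1]] U=[[-3,2,-2],[0,2,-2],[0,0,-2]]

  row1 -= -2·row0 → [0,2,-2]
  row2 -= -3·row0 → [0,0,-2]
  row2 -= 0·row1 → [0,0,-2]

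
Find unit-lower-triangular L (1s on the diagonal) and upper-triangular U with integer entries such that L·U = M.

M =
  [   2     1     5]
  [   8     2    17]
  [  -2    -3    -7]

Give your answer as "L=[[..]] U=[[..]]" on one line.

  row1 -= 4·row0 → [0,-2,-3]
  row2 -= -1·row0 → [0,-2,-2]
  row2 -= 1·row1 → [0,0,1]

L=[[1,0,0],[4,1,0],[-1,1,1]] U=[[2,1,5],[0,-2,-3],[0,0,1]]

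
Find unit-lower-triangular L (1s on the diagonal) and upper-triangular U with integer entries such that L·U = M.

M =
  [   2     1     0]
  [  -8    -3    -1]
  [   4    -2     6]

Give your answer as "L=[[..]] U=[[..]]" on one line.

L=[[1,0,0],[-4,1,0],[2,-4,1]] U=[[2,1,0],[0,1,-1],[0,0,2]]

  R1 -= -4·R0 → [0,1,-1]
  R2 -= 2·R0 → [0,-4,6]
  R2 -= -4·R1 → [0,0,2]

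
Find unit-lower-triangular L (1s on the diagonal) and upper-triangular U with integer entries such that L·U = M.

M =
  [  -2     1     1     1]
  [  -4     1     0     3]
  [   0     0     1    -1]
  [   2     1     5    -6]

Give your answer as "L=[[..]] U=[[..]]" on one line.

  r1 -= 2·r0 → [0,-1,-2,1]
  r2 -= 0·r0 → [0,0,1,-1]
  r3 -= -1·r0 → [0,2,6,-5]
  r2 -= 0·r1 → [0,0,1,-1]
  r3 -= -2·r1 → [0,0,2,-3]
  r3 -= 2·r2 → [0,0,0,-1]

L=[[1,0,0,0],[2,1,0,0],[0,0,1,0],[-1,-2,2,1]] U=[[-2,1,1,1],[0,-1,-2,1],[0,0,1,-1],[0,0,0,-1]]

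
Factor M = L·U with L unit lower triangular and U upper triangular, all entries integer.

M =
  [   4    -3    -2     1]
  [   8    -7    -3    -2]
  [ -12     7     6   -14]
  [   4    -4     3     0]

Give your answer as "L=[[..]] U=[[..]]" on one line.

L=[[1,0,0,0],[2,1,0,0],[-3,2,1,0],[1,1,-2,1]] U=[[4,-3,-2,1],[0,-1,1,-4],[0,0,-2,-3],[0,0,0,-3]]

  r1 -= 2·r0 → [0,-1,1,-4]
  r2 -= -3·r0 → [0,-2,0,-11]
  r3 -= 1·r0 → [0,-1,5,-1]
  r2 -= 2·r1 → [0,0,-2,-3]
  r3 -= 1·r1 → [0,0,4,3]
  r3 -= -2·r2 → [0,0,0,-3]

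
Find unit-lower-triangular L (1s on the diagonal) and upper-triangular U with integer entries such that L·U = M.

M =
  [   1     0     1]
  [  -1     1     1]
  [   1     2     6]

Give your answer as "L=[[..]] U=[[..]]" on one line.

L=[[1,0,0],[-1,1,0],[1,2,1]] U=[[1,0,1],[0,1,2],[0,0,1]]

  row1 -= -1·row0 → [0,1,2]
  row2 -= 1·row0 → [0,2,5]
  row2 -= 2·row1 → [0,0,1]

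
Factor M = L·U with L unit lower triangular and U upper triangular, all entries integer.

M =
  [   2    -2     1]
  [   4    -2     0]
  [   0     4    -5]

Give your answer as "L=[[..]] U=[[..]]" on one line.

  row1 -= 2·row0 → [0,2,-2]
  row2 -= 0·row0 → [0,4,-5]
  row2 -= 2·row1 → [0,0,-1]

L=[[1,0,0],[2,1,0],[0,2,1]] U=[[2,-2,1],[0,2,-2],[0,0,-1]]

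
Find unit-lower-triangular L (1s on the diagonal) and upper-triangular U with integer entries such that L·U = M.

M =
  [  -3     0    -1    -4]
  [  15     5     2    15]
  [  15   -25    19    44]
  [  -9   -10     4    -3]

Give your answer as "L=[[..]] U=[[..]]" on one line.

L=[[1,0,0,0],[-5,1,0,0],[-5,-5,1,0],[3,-2,-1,1]] U=[[-3,0,-1,-4],[0,5,-3,-5],[0,0,-1,-1],[0,0,0,-2]]

  R1 -= -5·R0 → [0,5,-3,-5]
  R2 -= -5·R0 → [0,-25,14,24]
  R3 -= 3·R0 → [0,-10,7,9]
  R2 -= -5·R1 → [0,0,-1,-1]
  R3 -= -2·R1 → [0,0,1,-1]
  R3 -= -1·R2 → [0,0,0,-2]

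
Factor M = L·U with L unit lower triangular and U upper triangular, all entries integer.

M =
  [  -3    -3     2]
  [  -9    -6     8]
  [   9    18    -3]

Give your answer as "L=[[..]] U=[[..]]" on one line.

L=[[1,0,0],[3,1,0],[-3,3,1]] U=[[-3,-3,2],[0,3,2],[0,0,-3]]

  row1 -= 3·row0 → [0,3,2]
  row2 -= -3·row0 → [0,9,3]
  row2 -= 3·row1 → [0,0,-3]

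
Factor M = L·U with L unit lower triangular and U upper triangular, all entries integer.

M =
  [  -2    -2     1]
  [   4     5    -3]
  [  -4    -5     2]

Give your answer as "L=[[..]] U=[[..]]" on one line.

L=[[1,0,0],[-2,1,0],[2,-1,1]] U=[[-2,-2,1],[0,1,-1],[0,0,-1]]

  R1 -= -2·R0 → [0,1,-1]
  R2 -= 2·R0 → [0,-1,0]
  R2 -= -1·R1 → [0,0,-1]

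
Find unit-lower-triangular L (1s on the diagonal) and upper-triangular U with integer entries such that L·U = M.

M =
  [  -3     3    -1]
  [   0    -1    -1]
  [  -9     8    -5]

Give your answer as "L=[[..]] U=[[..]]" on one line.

  r1 -= 0·r0 → [0,-1,-1]
  r2 -= 3·r0 → [0,-1,-2]
  r2 -= 1·r1 → [0,0,-1]

L=[[1,0,0],[0,1,0],[3,1,1]] U=[[-3,3,-1],[0,-1,-1],[0,0,-1]]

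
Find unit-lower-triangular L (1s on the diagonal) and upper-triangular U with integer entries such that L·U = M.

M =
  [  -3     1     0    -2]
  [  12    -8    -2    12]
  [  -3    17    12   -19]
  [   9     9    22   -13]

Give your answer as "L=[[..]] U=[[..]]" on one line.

L=[[1,0,0,0],[-4,1,0,0],[1,-4,1,0],[-3,-3,4,1]] U=[[-3,1,0,-2],[0,-4,-2,4],[0,0,4,-1],[0,0,0,-3]]

  R1 -= -4·R0 → [0,-4,-2,4]
  R2 -= 1·R0 → [0,16,12,-17]
  R3 -= -3·R0 → [0,12,22,-19]
  R2 -= -4·R1 → [0,0,4,-1]
  R3 -= -3·R1 → [0,0,16,-7]
  R3 -= 4·R2 → [0,0,0,-3]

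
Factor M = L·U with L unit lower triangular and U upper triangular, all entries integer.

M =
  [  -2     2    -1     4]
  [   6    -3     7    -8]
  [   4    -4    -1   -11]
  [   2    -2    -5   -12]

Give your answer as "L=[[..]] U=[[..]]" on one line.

L=[[1,0,0,0],[-3,1,0,0],[-2,0,1,0],[-1,0,2,1]] U=[[-2,2,-1,4],[0,3,4,4],[0,0,-3,-3],[0,0,0,-2]]

  R1 -= -3·R0 → [0,3,4,4]
  R2 -= -2·R0 → [0,0,-3,-3]
  R3 -= -1·R0 → [0,0,-6,-8]
  R2 -= 0·R1 → [0,0,-3,-3]
  R3 -= 0·R1 → [0,0,-6,-8]
  R3 -= 2·R2 → [0,0,0,-2]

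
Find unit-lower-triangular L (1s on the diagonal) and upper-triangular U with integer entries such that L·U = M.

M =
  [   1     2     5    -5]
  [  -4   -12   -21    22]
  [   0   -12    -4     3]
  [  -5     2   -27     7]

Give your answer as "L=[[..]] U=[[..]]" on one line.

L=[[1,0,0,0],[-4,1,0,0],[0,3,1,0],[-5,-3,5,1]] U=[[1,2,5,-5],[0,-4,-1,2],[0,0,-1,-3],[0,0,0,3]]

  R1 -= -4·R0 → [0,-4,-1,2]
  R2 -= 0·R0 → [0,-12,-4,3]
  R3 -= -5·R0 → [0,12,-2,-18]
  R2 -= 3·R1 → [0,0,-1,-3]
  R3 -= -3·R1 → [0,0,-5,-12]
  R3 -= 5·R2 → [0,0,0,3]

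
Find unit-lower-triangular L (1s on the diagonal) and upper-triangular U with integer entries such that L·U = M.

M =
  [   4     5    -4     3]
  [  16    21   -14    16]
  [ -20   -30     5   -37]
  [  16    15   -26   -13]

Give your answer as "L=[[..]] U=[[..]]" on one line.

  R1 -= 4·R0 → [0,1,2,4]
  R2 -= -5·R0 → [0,-5,-15,-22]
  R3 -= 4·R0 → [0,-5,-10,-25]
  R2 -= -5·R1 → [0,0,-5,-2]
  R3 -= -5·R1 → [0,0,0,-5]
  R3 -= 0·R2 → [0,0,0,-5]

L=[[1,0,0,0],[4,1,0,0],[-5,-5,1,0],[4,-5,0,1]] U=[[4,5,-4,3],[0,1,2,4],[0,0,-5,-2],[0,0,0,-5]]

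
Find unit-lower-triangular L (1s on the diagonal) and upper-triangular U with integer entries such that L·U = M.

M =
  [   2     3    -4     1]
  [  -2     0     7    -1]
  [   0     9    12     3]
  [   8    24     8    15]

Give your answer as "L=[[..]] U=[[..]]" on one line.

  row1 -= -1·row0 → [0,3,3,0]
  row2 -= 0·row0 → [0,9,12,3]
  row3 -= 4·row0 → [0,12,24,11]
  row2 -= 3·row1 → [0,0,3,3]
  row3 -= 4·row1 → [0,0,12,11]
  row3 -= 4·row2 → [0,0,0,-1]

L=[[1,0,0,0],[-1,1,0,0],[0,3,1,0],[4,4,4,1]] U=[[2,3,-4,1],[0,3,3,0],[0,0,3,3],[0,0,0,-1]]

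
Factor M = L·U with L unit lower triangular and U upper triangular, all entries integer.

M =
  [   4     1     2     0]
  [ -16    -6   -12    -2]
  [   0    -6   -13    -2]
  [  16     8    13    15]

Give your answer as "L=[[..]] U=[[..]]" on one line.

  row1 -= -4·row0 → [0,-2,-4,-2]
  row2 -= 0·row0 → [0,-6,-13,-2]
  row3 -= 4·row0 → [0,4,5,15]
  row2 -= 3·row1 → [0,0,-1,4]
  row3 -= -2·row1 → [0,0,-3,11]
  row3 -= 3·row2 → [0,0,0,-1]

L=[[1,0,0,0],[-4,1,0,0],[0,3,1,0],[4,-2,3,1]] U=[[4,1,2,0],[0,-2,-4,-2],[0,0,-1,4],[0,0,0,-1]]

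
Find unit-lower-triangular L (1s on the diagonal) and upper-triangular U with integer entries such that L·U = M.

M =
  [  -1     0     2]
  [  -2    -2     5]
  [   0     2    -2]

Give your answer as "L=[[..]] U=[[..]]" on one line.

L=[[1,0,0],[2,1,0],[0,-1,1]] U=[[-1,0,2],[0,-2,1],[0,0,-1]]

  row1 -= 2·row0 → [0,-2,1]
  row2 -= 0·row0 → [0,2,-2]
  row2 -= -1·row1 → [0,0,-1]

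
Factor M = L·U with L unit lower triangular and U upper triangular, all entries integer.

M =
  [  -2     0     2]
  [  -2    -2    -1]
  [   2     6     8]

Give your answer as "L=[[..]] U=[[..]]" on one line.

  r1 -= 1·r0 → [0,-2,-3]
  r2 -= -1·r0 → [0,6,10]
  r2 -= -3·r1 → [0,0,1]

L=[[1,0,0],[1,1,0],[-1,-3,1]] U=[[-2,0,2],[0,-2,-3],[0,0,1]]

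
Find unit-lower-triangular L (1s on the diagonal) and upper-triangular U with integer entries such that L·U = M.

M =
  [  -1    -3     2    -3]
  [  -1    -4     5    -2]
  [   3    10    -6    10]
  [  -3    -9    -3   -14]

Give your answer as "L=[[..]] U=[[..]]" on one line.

  row1 -= 1·row0 → [0,-1,3,1]
  row2 -= -3·row0 → [0,1,0,1]
  row3 -= 3·row0 → [0,0,-9,-5]
  row2 -= -1·row1 → [0,0,3,2]
  row3 -= 0·row1 → [0,0,-9,-5]
  row3 -= -3·row2 → [0,0,0,1]

L=[[1,0,0,0],[1,1,0,0],[-3,-1,1,0],[3,0,-3,1]] U=[[-1,-3,2,-3],[0,-1,3,1],[0,0,3,2],[0,0,0,1]]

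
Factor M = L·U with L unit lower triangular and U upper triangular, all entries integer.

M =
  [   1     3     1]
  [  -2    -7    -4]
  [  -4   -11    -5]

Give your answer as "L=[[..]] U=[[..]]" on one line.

  row1 -= -2·row0 → [0,-1,-2]
  row2 -= -4·row0 → [0,1,-1]
  row2 -= -1·row1 → [0,0,-3]

L=[[1,0,0],[-2,1,0],[-4,-1,1]] U=[[1,3,1],[0,-1,-2],[0,0,-3]]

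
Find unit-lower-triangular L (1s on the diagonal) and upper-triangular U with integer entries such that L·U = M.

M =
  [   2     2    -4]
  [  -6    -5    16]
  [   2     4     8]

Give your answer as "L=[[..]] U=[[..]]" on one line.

L=[[1,0,0],[-3,1,0],[1,2,1]] U=[[2,2,-4],[0,1,4],[0,0,4]]

  row1 -= -3·row0 → [0,1,4]
  row2 -= 1·row0 → [0,2,12]
  row2 -= 2·row1 → [0,0,4]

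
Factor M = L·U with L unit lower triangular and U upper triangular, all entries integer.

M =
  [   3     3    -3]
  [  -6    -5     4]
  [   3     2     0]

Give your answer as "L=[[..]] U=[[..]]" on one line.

  R1 -= -2·R0 → [0,1,-2]
  R2 -= 1·R0 → [0,-1,3]
  R2 -= -1·R1 → [0,0,1]

L=[[1,0,0],[-2,1,0],[1,-1,1]] U=[[3,3,-3],[0,1,-2],[0,0,1]]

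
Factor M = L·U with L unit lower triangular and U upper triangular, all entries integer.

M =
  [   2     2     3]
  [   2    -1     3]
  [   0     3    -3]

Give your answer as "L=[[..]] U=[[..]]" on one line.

L=[[1,0,0],[1,1,0],[0,-1,1]] U=[[2,2,3],[0,-3,0],[0,0,-3]]

  R1 -= 1·R0 → [0,-3,0]
  R2 -= 0·R0 → [0,3,-3]
  R2 -= -1·R1 → [0,0,-3]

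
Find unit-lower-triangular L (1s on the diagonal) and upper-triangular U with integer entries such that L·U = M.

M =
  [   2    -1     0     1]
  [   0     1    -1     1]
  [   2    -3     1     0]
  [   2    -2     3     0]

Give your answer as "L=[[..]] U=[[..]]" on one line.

L=[[1,0,0,0],[0,1,0,0],[1,-2,1,0],[1,-1,-2,1]] U=[[2,-1,0,1],[0,1,-1,1],[0,0,-1,1],[0,0,0,2]]

  R1 -= 0·R0 → [0,1,-1,1]
  R2 -= 1·R0 → [0,-2,1,-1]
  R3 -= 1·R0 → [0,-1,3,-1]
  R2 -= -2·R1 → [0,0,-1,1]
  R3 -= -1·R1 → [0,0,2,0]
  R3 -= -2·R2 → [0,0,0,2]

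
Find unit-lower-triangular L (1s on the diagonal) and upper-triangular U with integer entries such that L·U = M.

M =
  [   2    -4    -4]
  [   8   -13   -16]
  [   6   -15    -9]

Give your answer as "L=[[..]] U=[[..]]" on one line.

L=[[1,0,0],[4,1,0],[3,-1,1]] U=[[2,-4,-4],[0,3,0],[0,0,3]]

  row1 -= 4·row0 → [0,3,0]
  row2 -= 3·row0 → [0,-3,3]
  row2 -= -1·row1 → [0,0,3]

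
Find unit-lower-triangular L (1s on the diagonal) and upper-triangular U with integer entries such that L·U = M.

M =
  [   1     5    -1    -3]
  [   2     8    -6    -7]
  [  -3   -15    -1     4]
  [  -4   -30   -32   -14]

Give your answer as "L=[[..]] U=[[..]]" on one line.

L=[[1,0,0,0],[2,1,0,0],[-3,0,1,0],[-4,5,4,1]] U=[[1,5,-1,-3],[0,-2,-4,-1],[0,0,-4,-5],[0,0,0,-1]]

  row1 -= 2·row0 → [0,-2,-4,-1]
  row2 -= -3·row0 → [0,0,-4,-5]
  row3 -= -4·row0 → [0,-10,-36,-26]
  row2 -= 0·row1 → [0,0,-4,-5]
  row3 -= 5·row1 → [0,0,-16,-21]
  row3 -= 4·row2 → [0,0,0,-1]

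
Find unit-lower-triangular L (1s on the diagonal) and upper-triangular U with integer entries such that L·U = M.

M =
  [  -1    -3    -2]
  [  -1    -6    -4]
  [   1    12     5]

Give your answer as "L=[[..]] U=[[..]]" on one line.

L=[[1,0,0],[1,1,0],[-1,-3,1]] U=[[-1,-3,-2],[0,-3,-2],[0,0,-3]]

  r1 -= 1·r0 → [0,-3,-2]
  r2 -= -1·r0 → [0,9,3]
  r2 -= -3·r1 → [0,0,-3]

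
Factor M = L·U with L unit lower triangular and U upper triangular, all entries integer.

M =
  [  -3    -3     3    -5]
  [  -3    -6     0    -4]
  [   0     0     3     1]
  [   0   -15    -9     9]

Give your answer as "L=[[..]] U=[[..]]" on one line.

  r1 -= 1·r0 → [0,-3,-3,1]
  r2 -= 0·r0 → [0,0,3,1]
  r3 -= 0·r0 → [0,-15,-9,9]
  r2 -= 0·r1 → [0,0,3,1]
  r3 -= 5·r1 → [0,0,6,4]
  r3 -= 2·r2 → [0,0,0,2]

L=[[1,0,0,0],[1,1,0,0],[0,0,1,0],[0,5,2,1]] U=[[-3,-3,3,-5],[0,-3,-3,1],[0,0,3,1],[0,0,0,2]]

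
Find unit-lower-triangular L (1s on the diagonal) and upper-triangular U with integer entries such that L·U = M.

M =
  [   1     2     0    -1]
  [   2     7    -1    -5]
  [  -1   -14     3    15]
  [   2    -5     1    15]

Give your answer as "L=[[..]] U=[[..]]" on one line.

L=[[1,0,0,0],[2,1,0,0],[-1,-4,1,0],[2,-3,2,1]] U=[[1,2,0,-1],[0,3,-1,-3],[0,0,-1,2],[0,0,0,4]]

  R1 -= 2·R0 → [0,3,-1,-3]
  R2 -= -1·R0 → [0,-12,3,14]
  R3 -= 2·R0 → [0,-9,1,17]
  R2 -= -4·R1 → [0,0,-1,2]
  R3 -= -3·R1 → [0,0,-2,8]
  R3 -= 2·R2 → [0,0,0,4]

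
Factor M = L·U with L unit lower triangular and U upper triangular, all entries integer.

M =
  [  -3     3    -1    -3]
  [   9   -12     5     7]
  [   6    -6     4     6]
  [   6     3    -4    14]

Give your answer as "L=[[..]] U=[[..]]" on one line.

  row1 -= -3·row0 → [0,-3,2,-2]
  row2 -= -2·row0 → [0,0,2,0]
  row3 -= -2·row0 → [0,9,-6,8]
  row2 -= 0·row1 → [0,0,2,0]
  row3 -= -3·row1 → [0,0,0,2]
  row3 -= 0·row2 → [0,0,0,2]

L=[[1,0,0,0],[-3,1,0,0],[-2,0,1,0],[-2,-3,0,1]] U=[[-3,3,-1,-3],[0,-3,2,-2],[0,0,2,0],[0,0,0,2]]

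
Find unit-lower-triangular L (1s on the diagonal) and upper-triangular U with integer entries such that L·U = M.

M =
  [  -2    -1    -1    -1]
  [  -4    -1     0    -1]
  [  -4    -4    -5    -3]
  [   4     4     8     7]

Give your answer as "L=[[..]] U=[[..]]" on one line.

L=[[1,0,0,0],[2,1,0,0],[2,-2,1,0],[-2,2,2,1]] U=[[-2,-1,-1,-1],[0,1,2,1],[0,0,1,1],[0,0,0,1]]

  row1 -= 2·row0 → [0,1,2,1]
  row2 -= 2·row0 → [0,-2,-3,-1]
  row3 -= -2·row0 → [0,2,6,5]
  row2 -= -2·row1 → [0,0,1,1]
  row3 -= 2·row1 → [0,0,2,3]
  row3 -= 2·row2 → [0,0,0,1]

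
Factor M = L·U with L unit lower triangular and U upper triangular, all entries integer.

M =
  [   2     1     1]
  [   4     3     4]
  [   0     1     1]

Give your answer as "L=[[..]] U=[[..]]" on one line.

  r1 -= 2·r0 → [0,1,2]
  r2 -= 0·r0 → [0,1,1]
  r2 -= 1·r1 → [0,0,-1]

L=[[1,0,0],[2,1,0],[0,1,1]] U=[[2,1,1],[0,1,2],[0,0,-1]]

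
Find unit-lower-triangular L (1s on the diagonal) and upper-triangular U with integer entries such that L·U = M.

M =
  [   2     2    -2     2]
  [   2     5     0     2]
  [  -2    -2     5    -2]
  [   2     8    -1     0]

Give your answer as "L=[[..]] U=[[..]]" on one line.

  R1 -= 1·R0 → [0,3,2,0]
  R2 -= -1·R0 → [0,0,3,0]
  R3 -= 1·R0 → [0,6,1,-2]
  R2 -= 0·R1 → [0,0,3,0]
  R3 -= 2·R1 → [0,0,-3,-2]
  R3 -= -1·R2 → [0,0,0,-2]

L=[[1,0,0,0],[1,1,0,0],[-1,0,1,0],[1,2,-1,1]] U=[[2,2,-2,2],[0,3,2,0],[0,0,3,0],[0,0,0,-2]]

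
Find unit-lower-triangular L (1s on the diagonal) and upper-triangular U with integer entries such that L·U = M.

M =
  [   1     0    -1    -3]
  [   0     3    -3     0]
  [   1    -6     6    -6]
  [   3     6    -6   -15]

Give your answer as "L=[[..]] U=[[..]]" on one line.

  row1 -= 0·row0 → [0,3,-3,0]
  row2 -= 1·row0 → [0,-6,7,-3]
  row3 -= 3·row0 → [0,6,-3,-6]
  row2 -= -2·row1 → [0,0,1,-3]
  row3 -= 2·row1 → [0,0,3,-6]
  row3 -= 3·row2 → [0,0,0,3]

L=[[1,0,0,0],[0,1,0,0],[1,-2,1,0],[3,2,3,1]] U=[[1,0,-1,-3],[0,3,-3,0],[0,0,1,-3],[0,0,0,3]]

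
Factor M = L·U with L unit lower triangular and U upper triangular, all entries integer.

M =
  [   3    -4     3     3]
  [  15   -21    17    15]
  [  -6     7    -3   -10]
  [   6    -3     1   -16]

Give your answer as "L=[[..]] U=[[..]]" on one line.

L=[[1,0,0,0],[5,1,0,0],[-2,1,1,0],[2,-5,5,1]] U=[[3,-4,3,3],[0,-1,2,0],[0,0,1,-4],[0,0,0,-2]]

  R1 -= 5·R0 → [0,-1,2,0]
  R2 -= -2·R0 → [0,-1,3,-4]
  R3 -= 2·R0 → [0,5,-5,-22]
  R2 -= 1·R1 → [0,0,1,-4]
  R3 -= -5·R1 → [0,0,5,-22]
  R3 -= 5·R2 → [0,0,0,-2]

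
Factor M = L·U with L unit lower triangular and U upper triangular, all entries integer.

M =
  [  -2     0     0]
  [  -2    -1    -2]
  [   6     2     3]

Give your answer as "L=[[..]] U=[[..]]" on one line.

  row1 -= 1·row0 → [0,-1,-2]
  row2 -= -3·row0 → [0,2,3]
  row2 -= -2·row1 → [0,0,-1]

L=[[1,0,0],[1,1,0],[-3,-2,1]] U=[[-2,0,0],[0,-1,-2],[0,0,-1]]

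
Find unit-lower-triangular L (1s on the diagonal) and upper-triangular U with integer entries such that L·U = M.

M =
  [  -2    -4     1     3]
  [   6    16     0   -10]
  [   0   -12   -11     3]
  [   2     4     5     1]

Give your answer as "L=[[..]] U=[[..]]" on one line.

L=[[1,0,0,0],[-3,1,0,0],[0,-3,1,0],[-1,0,-3,1]] U=[[-2,-4,1,3],[0,4,3,-1],[0,0,-2,0],[0,0,0,4]]

  R1 -= -3·R0 → [0,4,3,-1]
  R2 -= 0·R0 → [0,-12,-11,3]
  R3 -= -1·R0 → [0,0,6,4]
  R2 -= -3·R1 → [0,0,-2,0]
  R3 -= 0·R1 → [0,0,6,4]
  R3 -= -3·R2 → [0,0,0,4]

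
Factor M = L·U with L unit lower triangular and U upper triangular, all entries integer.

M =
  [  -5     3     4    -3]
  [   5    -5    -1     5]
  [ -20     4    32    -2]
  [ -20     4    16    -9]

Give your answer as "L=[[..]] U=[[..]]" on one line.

  r1 -= -1·r0 → [0,-2,3,2]
  r2 -= 4·r0 → [0,-8,16,10]
  r3 -= 4·r0 → [0,-8,0,3]
  r2 -= 4·r1 → [0,0,4,2]
  r3 -= 4·r1 → [0,0,-12,-5]
  r3 -= -3·r2 → [0,0,0,1]

L=[[1,0,0,0],[-1,1,0,0],[4,4,1,0],[4,4,-3,1]] U=[[-5,3,4,-3],[0,-2,3,2],[0,0,4,2],[0,0,0,1]]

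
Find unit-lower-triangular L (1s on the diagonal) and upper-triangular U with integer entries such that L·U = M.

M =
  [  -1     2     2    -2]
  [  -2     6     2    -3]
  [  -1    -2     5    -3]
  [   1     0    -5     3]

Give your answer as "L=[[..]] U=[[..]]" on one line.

L=[[1,0,0,0],[2,1,0,0],[1,-2,1,0],[-1,1,1,1]] U=[[-1,2,2,-2],[0,2,-2,1],[0,0,-1,1],[0,0,0,-1]]

  R1 -= 2·R0 → [0,2,-2,1]
  R2 -= 1·R0 → [0,-4,3,-1]
  R3 -= -1·R0 → [0,2,-3,1]
  R2 -= -2·R1 → [0,0,-1,1]
  R3 -= 1·R1 → [0,0,-1,0]
  R3 -= 1·R2 → [0,0,0,-1]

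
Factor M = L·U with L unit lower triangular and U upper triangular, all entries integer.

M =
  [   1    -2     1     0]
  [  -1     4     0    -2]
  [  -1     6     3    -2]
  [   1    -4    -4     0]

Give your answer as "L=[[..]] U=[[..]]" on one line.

  R1 -= -1·R0 → [0,2,1,-2]
  R2 -= -1·R0 → [0,4,4,-2]
  R3 -= 1·R0 → [0,-2,-5,0]
  R2 -= 2·R1 → [0,0,2,2]
  R3 -= -1·R1 → [0,0,-4,-2]
  R3 -= -2·R2 → [0,0,0,2]

L=[[1,0,0,0],[-1,1,0,0],[-1,2,1,0],[1,-1,-2,1]] U=[[1,-2,1,0],[0,2,1,-2],[0,0,2,2],[0,0,0,2]]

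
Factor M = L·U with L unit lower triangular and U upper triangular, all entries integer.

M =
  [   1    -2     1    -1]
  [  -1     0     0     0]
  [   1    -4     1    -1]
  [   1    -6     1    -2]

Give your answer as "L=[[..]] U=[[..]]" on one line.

  row1 -= -1·row0 → [0,-2,1,-1]
  row2 -= 1·row0 → [0,-2,0,0]
  row3 -= 1·row0 → [0,-4,0,-1]
  row2 -= 1·row1 → [0,0,-1,1]
  row3 -= 2·row1 → [0,0,-2,1]
  row3 -= 2·row2 → [0,0,0,-1]

L=[[1,0,0,0],[-1,1,0,0],[1,1,1,0],[1,2,2,1]] U=[[1,-2,1,-1],[0,-2,1,-1],[0,0,-1,1],[0,0,0,-1]]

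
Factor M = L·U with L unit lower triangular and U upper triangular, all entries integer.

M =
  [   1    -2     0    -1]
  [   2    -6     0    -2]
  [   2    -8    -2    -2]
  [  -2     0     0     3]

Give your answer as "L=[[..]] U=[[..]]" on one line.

  R1 -= 2·R0 → [0,-2,0,0]
  R2 -= 2·R0 → [0,-4,-2,0]
  R3 -= -2·R0 → [0,-4,0,1]
  R2 -= 2·R1 → [0,0,-2,0]
  R3 -= 2·R1 → [0,0,0,1]
  R3 -= 0·R2 → [0,0,0,1]

L=[[1,0,0,0],[2,1,0,0],[2,2,1,0],[-2,2,0,1]] U=[[1,-2,0,-1],[0,-2,0,0],[0,0,-2,0],[0,0,0,1]]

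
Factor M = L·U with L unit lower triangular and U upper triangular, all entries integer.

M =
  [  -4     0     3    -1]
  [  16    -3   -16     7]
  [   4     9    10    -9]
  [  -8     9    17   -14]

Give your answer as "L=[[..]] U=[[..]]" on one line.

  r1 -= -4·r0 → [0,-3,-4,3]
  r2 -= -1·r0 → [0,9,13,-10]
  r3 -= 2·r0 → [0,9,11,-12]
  r2 -= -3·r1 → [0,0,1,-1]
  r3 -= -3·r1 → [0,0,-1,-3]
  r3 -= -1·r2 → [0,0,0,-4]

L=[[1,0,0,0],[-4,1,0,0],[-1,-3,1,0],[2,-3,-1,1]] U=[[-4,0,3,-1],[0,-3,-4,3],[0,0,1,-1],[0,0,0,-4]]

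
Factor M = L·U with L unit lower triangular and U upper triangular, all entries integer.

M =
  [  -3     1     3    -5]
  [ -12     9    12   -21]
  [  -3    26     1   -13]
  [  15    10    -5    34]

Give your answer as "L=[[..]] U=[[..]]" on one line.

L=[[1,0,0,0],[4,1,0,0],[1,5,1,0],[-5,3,-5,1]] U=[[-3,1,3,-5],[0,5,0,-1],[0,0,-2,-3],[0,0,0,-3]]

  r1 -= 4·r0 → [0,5,0,-1]
  r2 -= 1·r0 → [0,25,-2,-8]
  r3 -= -5·r0 → [0,15,10,9]
  r2 -= 5·r1 → [0,0,-2,-3]
  r3 -= 3·r1 → [0,0,10,12]
  r3 -= -5·r2 → [0,0,0,-3]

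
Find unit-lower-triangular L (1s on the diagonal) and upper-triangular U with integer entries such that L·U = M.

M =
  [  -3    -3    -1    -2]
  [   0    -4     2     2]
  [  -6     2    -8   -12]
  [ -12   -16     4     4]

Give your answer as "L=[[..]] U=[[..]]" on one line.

L=[[1,0,0,0],[0,1,0,0],[2,-2,1,0],[4,1,-3,1]] U=[[-3,-3,-1,-2],[0,-4,2,2],[0,0,-2,-4],[0,0,0,-2]]

  row1 -= 0·row0 → [0,-4,2,2]
  row2 -= 2·row0 → [0,8,-6,-8]
  row3 -= 4·row0 → [0,-4,8,12]
  row2 -= -2·row1 → [0,0,-2,-4]
  row3 -= 1·row1 → [0,0,6,10]
  row3 -= -3·row2 → [0,0,0,-2]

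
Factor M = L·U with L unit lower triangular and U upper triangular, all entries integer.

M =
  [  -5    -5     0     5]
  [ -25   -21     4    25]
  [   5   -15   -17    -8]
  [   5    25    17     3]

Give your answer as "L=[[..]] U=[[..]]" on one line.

  r1 -= 5·r0 → [0,4,4,0]
  r2 -= -1·r0 → [0,-20,-17,-3]
  r3 -= -1·r0 → [0,20,17,8]
  r2 -= -5·r1 → [0,0,3,-3]
  r3 -= 5·r1 → [0,0,-3,8]
  r3 -= -1·r2 → [0,0,0,5]

L=[[1,0,0,0],[5,1,0,0],[-1,-5,1,0],[-1,5,-1,1]] U=[[-5,-5,0,5],[0,4,4,0],[0,0,3,-3],[0,0,0,5]]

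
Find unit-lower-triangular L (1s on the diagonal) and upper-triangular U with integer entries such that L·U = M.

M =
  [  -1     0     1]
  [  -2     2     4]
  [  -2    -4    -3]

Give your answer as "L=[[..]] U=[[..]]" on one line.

  r1 -= 2·r0 → [0,2,2]
  r2 -= 2·r0 → [0,-4,-5]
  r2 -= -2·r1 → [0,0,-1]

L=[[1,0,0],[2,1,0],[2,-2,1]] U=[[-1,0,1],[0,2,2],[0,0,-1]]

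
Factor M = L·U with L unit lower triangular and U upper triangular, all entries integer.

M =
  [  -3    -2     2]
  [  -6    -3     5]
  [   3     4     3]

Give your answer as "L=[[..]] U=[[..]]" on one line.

  row1 -= 2·row0 → [0,1,1]
  row2 -= -1·row0 → [0,2,5]
  row2 -= 2·row1 → [0,0,3]

L=[[1,0,0],[2,1,0],[-1,2,1]] U=[[-3,-2,2],[0,1,1],[0,0,3]]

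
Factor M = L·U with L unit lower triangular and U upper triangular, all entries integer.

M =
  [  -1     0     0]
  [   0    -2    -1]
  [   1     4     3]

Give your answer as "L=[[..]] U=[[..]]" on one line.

L=[[1,0,0],[0,1,0],[-1,-2,1]] U=[[-1,0,0],[0,-2,-1],[0,0,1]]

  R1 -= 0·R0 → [0,-2,-1]
  R2 -= -1·R0 → [0,4,3]
  R2 -= -2·R1 → [0,0,1]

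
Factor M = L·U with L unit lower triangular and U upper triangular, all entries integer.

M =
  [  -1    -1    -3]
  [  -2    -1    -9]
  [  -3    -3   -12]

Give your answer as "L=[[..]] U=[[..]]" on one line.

L=[[1,0,0],[2,1,0],[3,0,1]] U=[[-1,-1,-3],[0,1,-3],[0,0,-3]]

  row1 -= 2·row0 → [0,1,-3]
  row2 -= 3·row0 → [0,0,-3]
  row2 -= 0·row1 → [0,0,-3]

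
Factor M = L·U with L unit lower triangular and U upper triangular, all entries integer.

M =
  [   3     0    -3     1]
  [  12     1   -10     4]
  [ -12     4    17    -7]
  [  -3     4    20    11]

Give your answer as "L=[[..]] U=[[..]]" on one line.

  R1 -= 4·R0 → [0,1,2,0]
  R2 -= -4·R0 → [0,4,5,-3]
  R3 -= -1·R0 → [0,4,17,12]
  R2 -= 4·R1 → [0,0,-3,-3]
  R3 -= 4·R1 → [0,0,9,12]
  R3 -= -3·R2 → [0,0,0,3]

L=[[1,0,0,0],[4,1,0,0],[-4,4,1,0],[-1,4,-3,1]] U=[[3,0,-3,1],[0,1,2,0],[0,0,-3,-3],[0,0,0,3]]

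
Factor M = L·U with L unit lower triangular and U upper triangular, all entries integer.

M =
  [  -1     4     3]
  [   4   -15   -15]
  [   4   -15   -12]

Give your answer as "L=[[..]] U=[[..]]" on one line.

  R1 -= -4·R0 → [0,1,-3]
  R2 -= -4·R0 → [0,1,0]
  R2 -= 1·R1 → [0,0,3]

L=[[1,0,0],[-4,1,0],[-4,1,1]] U=[[-1,4,3],[0,1,-3],[0,0,3]]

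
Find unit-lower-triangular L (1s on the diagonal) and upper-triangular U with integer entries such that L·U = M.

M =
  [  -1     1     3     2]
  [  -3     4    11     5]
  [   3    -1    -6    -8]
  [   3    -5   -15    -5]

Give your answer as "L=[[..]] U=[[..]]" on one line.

L=[[1,0,0,0],[3,1,0,0],[-3,2,1,0],[-3,-2,2,1]] U=[[-1,1,3,2],[0,1,2,-1],[0,0,-1,0],[0,0,0,-1]]

  R1 -= 3·R0 → [0,1,2,-1]
  R2 -= -3·R0 → [0,2,3,-2]
  R3 -= -3·R0 → [0,-2,-6,1]
  R2 -= 2·R1 → [0,0,-1,0]
  R3 -= -2·R1 → [0,0,-2,-1]
  R3 -= 2·R2 → [0,0,0,-1]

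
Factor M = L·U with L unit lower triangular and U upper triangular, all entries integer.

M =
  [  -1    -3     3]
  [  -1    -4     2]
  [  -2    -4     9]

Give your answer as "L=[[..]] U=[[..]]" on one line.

  r1 -= 1·r0 → [0,-1,-1]
  r2 -= 2·r0 → [0,2,3]
  r2 -= -2·r1 → [0,0,1]

L=[[1,0,0],[1,1,0],[2,-2,1]] U=[[-1,-3,3],[0,-1,-1],[0,0,1]]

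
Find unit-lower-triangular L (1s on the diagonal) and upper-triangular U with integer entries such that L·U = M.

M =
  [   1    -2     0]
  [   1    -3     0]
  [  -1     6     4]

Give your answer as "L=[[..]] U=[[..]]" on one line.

L=[[1,0,0],[1,1,0],[-1,-4,1]] U=[[1,-2,0],[0,-1,0],[0,0,4]]

  row1 -= 1·row0 → [0,-1,0]
  row2 -= -1·row0 → [0,4,4]
  row2 -= -4·row1 → [0,0,4]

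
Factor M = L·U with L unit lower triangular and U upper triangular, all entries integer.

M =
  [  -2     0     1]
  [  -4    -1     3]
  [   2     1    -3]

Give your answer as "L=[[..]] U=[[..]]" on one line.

  r1 -= 2·r0 → [0,-1,1]
  r2 -= -1·r0 → [0,1,-2]
  r2 -= -1·r1 → [0,0,-1]

L=[[1,0,0],[2,1,0],[-1,-1,1]] U=[[-2,0,1],[0,-1,1],[0,0,-1]]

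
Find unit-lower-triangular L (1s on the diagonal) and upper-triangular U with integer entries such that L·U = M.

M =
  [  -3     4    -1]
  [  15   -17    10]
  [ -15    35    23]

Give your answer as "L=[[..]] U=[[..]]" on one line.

L=[[1,0,0],[-5,1,0],[5,5,1]] U=[[-3,4,-1],[0,3,5],[0,0,3]]

  R1 -= -5·R0 → [0,3,5]
  R2 -= 5·R0 → [0,15,28]
  R2 -= 5·R1 → [0,0,3]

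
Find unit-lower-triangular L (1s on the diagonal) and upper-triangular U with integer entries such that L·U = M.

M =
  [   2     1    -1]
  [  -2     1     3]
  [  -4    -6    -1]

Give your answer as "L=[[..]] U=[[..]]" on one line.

L=[[1,0,0],[-1,1,0],[-2,-2,1]] U=[[2,1,-1],[0,2,2],[0,0,1]]

  R1 -= -1·R0 → [0,2,2]
  R2 -= -2·R0 → [0,-4,-3]
  R2 -= -2·R1 → [0,0,1]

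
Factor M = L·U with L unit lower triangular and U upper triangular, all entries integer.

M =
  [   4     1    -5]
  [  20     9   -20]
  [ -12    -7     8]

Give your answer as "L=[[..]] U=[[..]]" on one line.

L=[[1,0,0],[5,1,0],[-3,-1,1]] U=[[4,1,-5],[0,4,5],[0,0,-2]]

  r1 -= 5·r0 → [0,4,5]
  r2 -= -3·r0 → [0,-4,-7]
  r2 -= -1·r1 → [0,0,-2]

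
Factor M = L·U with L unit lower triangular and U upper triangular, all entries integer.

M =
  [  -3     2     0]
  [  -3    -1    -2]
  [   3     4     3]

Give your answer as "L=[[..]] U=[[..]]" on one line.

L=[[1,0,0],[1,1,0],[-1,-2,1]] U=[[-3,2,0],[0,-3,-2],[0,0,-1]]

  R1 -= 1·R0 → [0,-3,-2]
  R2 -= -1·R0 → [0,6,3]
  R2 -= -2·R1 → [0,0,-1]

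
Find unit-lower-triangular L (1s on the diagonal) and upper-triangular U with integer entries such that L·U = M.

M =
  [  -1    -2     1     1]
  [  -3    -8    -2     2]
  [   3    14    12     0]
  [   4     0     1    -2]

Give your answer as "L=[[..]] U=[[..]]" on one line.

  r1 -= 3·r0 → [0,-2,-5,-1]
  r2 -= -3·r0 → [0,8,15,3]
  r3 -= -4·r0 → [0,-8,5,2]
  r2 -= -4·r1 → [0,0,-5,-1]
  r3 -= 4·r1 → [0,0,25,6]
  r3 -= -5·r2 → [0,0,0,1]

L=[[1,0,0,0],[3,1,0,0],[-3,-4,1,0],[-4,4,-5,1]] U=[[-1,-2,1,1],[0,-2,-5,-1],[0,0,-5,-1],[0,0,0,1]]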